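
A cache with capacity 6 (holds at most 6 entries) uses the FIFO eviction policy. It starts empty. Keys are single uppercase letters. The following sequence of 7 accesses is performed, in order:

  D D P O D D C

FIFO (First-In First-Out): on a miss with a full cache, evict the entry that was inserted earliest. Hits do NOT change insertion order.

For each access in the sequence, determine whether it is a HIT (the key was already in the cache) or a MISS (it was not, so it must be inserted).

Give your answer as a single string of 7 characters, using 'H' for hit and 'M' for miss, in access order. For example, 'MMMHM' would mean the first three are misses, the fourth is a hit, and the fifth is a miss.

FIFO simulation (capacity=6):
  1. access D: MISS. Cache (old->new): [D]
  2. access D: HIT. Cache (old->new): [D]
  3. access P: MISS. Cache (old->new): [D P]
  4. access O: MISS. Cache (old->new): [D P O]
  5. access D: HIT. Cache (old->new): [D P O]
  6. access D: HIT. Cache (old->new): [D P O]
  7. access C: MISS. Cache (old->new): [D P O C]
Total: 3 hits, 4 misses, 0 evictions

Answer: MHMMHHM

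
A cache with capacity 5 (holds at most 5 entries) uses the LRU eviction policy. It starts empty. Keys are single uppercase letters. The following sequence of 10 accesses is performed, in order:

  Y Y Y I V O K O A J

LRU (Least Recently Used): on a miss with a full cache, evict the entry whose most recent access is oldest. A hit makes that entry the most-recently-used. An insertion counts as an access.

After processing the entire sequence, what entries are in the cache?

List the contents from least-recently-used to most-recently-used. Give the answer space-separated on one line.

Answer: V K O A J

Derivation:
LRU simulation (capacity=5):
  1. access Y: MISS. Cache (LRU->MRU): [Y]
  2. access Y: HIT. Cache (LRU->MRU): [Y]
  3. access Y: HIT. Cache (LRU->MRU): [Y]
  4. access I: MISS. Cache (LRU->MRU): [Y I]
  5. access V: MISS. Cache (LRU->MRU): [Y I V]
  6. access O: MISS. Cache (LRU->MRU): [Y I V O]
  7. access K: MISS. Cache (LRU->MRU): [Y I V O K]
  8. access O: HIT. Cache (LRU->MRU): [Y I V K O]
  9. access A: MISS, evict Y. Cache (LRU->MRU): [I V K O A]
  10. access J: MISS, evict I. Cache (LRU->MRU): [V K O A J]
Total: 3 hits, 7 misses, 2 evictions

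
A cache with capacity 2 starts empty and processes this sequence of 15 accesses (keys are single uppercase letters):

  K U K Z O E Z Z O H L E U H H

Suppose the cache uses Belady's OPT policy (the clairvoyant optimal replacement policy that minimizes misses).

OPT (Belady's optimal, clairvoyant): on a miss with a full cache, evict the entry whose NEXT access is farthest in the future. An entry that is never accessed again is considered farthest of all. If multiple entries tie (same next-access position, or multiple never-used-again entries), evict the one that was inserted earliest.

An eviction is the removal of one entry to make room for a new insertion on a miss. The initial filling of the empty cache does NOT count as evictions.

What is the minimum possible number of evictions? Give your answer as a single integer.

OPT (Belady) simulation (capacity=2):
  1. access K: MISS. Cache: [K]
  2. access U: MISS. Cache: [K U]
  3. access K: HIT. Next use of K: never. Cache: [K U]
  4. access Z: MISS, evict K (next use: never). Cache: [U Z]
  5. access O: MISS, evict U (next use: step 13). Cache: [Z O]
  6. access E: MISS, evict O (next use: step 9). Cache: [Z E]
  7. access Z: HIT. Next use of Z: step 8. Cache: [Z E]
  8. access Z: HIT. Next use of Z: never. Cache: [Z E]
  9. access O: MISS, evict Z (next use: never). Cache: [E O]
  10. access H: MISS, evict O (next use: never). Cache: [E H]
  11. access L: MISS, evict H (next use: step 14). Cache: [E L]
  12. access E: HIT. Next use of E: never. Cache: [E L]
  13. access U: MISS, evict E (next use: never). Cache: [L U]
  14. access H: MISS, evict L (next use: never). Cache: [U H]
  15. access H: HIT. Next use of H: never. Cache: [U H]
Total: 5 hits, 10 misses, 8 evictions

Answer: 8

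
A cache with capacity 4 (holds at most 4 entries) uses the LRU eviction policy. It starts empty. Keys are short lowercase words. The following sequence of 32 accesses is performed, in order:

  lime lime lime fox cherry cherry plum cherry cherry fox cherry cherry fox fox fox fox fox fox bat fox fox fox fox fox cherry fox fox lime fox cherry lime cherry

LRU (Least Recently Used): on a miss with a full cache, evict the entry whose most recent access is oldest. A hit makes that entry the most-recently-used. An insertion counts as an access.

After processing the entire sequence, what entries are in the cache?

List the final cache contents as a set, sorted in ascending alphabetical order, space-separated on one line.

LRU simulation (capacity=4):
  1. access lime: MISS. Cache (LRU->MRU): [lime]
  2. access lime: HIT. Cache (LRU->MRU): [lime]
  3. access lime: HIT. Cache (LRU->MRU): [lime]
  4. access fox: MISS. Cache (LRU->MRU): [lime fox]
  5. access cherry: MISS. Cache (LRU->MRU): [lime fox cherry]
  6. access cherry: HIT. Cache (LRU->MRU): [lime fox cherry]
  7. access plum: MISS. Cache (LRU->MRU): [lime fox cherry plum]
  8. access cherry: HIT. Cache (LRU->MRU): [lime fox plum cherry]
  9. access cherry: HIT. Cache (LRU->MRU): [lime fox plum cherry]
  10. access fox: HIT. Cache (LRU->MRU): [lime plum cherry fox]
  11. access cherry: HIT. Cache (LRU->MRU): [lime plum fox cherry]
  12. access cherry: HIT. Cache (LRU->MRU): [lime plum fox cherry]
  13. access fox: HIT. Cache (LRU->MRU): [lime plum cherry fox]
  14. access fox: HIT. Cache (LRU->MRU): [lime plum cherry fox]
  15. access fox: HIT. Cache (LRU->MRU): [lime plum cherry fox]
  16. access fox: HIT. Cache (LRU->MRU): [lime plum cherry fox]
  17. access fox: HIT. Cache (LRU->MRU): [lime plum cherry fox]
  18. access fox: HIT. Cache (LRU->MRU): [lime plum cherry fox]
  19. access bat: MISS, evict lime. Cache (LRU->MRU): [plum cherry fox bat]
  20. access fox: HIT. Cache (LRU->MRU): [plum cherry bat fox]
  21. access fox: HIT. Cache (LRU->MRU): [plum cherry bat fox]
  22. access fox: HIT. Cache (LRU->MRU): [plum cherry bat fox]
  23. access fox: HIT. Cache (LRU->MRU): [plum cherry bat fox]
  24. access fox: HIT. Cache (LRU->MRU): [plum cherry bat fox]
  25. access cherry: HIT. Cache (LRU->MRU): [plum bat fox cherry]
  26. access fox: HIT. Cache (LRU->MRU): [plum bat cherry fox]
  27. access fox: HIT. Cache (LRU->MRU): [plum bat cherry fox]
  28. access lime: MISS, evict plum. Cache (LRU->MRU): [bat cherry fox lime]
  29. access fox: HIT. Cache (LRU->MRU): [bat cherry lime fox]
  30. access cherry: HIT. Cache (LRU->MRU): [bat lime fox cherry]
  31. access lime: HIT. Cache (LRU->MRU): [bat fox cherry lime]
  32. access cherry: HIT. Cache (LRU->MRU): [bat fox lime cherry]
Total: 26 hits, 6 misses, 2 evictions

Answer: bat cherry fox lime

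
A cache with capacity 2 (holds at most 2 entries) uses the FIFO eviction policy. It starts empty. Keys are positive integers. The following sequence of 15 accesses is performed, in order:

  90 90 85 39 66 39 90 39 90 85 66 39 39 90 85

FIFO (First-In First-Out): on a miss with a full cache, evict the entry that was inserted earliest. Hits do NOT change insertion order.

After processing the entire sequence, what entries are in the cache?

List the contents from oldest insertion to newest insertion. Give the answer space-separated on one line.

Answer: 90 85

Derivation:
FIFO simulation (capacity=2):
  1. access 90: MISS. Cache (old->new): [90]
  2. access 90: HIT. Cache (old->new): [90]
  3. access 85: MISS. Cache (old->new): [90 85]
  4. access 39: MISS, evict 90. Cache (old->new): [85 39]
  5. access 66: MISS, evict 85. Cache (old->new): [39 66]
  6. access 39: HIT. Cache (old->new): [39 66]
  7. access 90: MISS, evict 39. Cache (old->new): [66 90]
  8. access 39: MISS, evict 66. Cache (old->new): [90 39]
  9. access 90: HIT. Cache (old->new): [90 39]
  10. access 85: MISS, evict 90. Cache (old->new): [39 85]
  11. access 66: MISS, evict 39. Cache (old->new): [85 66]
  12. access 39: MISS, evict 85. Cache (old->new): [66 39]
  13. access 39: HIT. Cache (old->new): [66 39]
  14. access 90: MISS, evict 66. Cache (old->new): [39 90]
  15. access 85: MISS, evict 39. Cache (old->new): [90 85]
Total: 4 hits, 11 misses, 9 evictions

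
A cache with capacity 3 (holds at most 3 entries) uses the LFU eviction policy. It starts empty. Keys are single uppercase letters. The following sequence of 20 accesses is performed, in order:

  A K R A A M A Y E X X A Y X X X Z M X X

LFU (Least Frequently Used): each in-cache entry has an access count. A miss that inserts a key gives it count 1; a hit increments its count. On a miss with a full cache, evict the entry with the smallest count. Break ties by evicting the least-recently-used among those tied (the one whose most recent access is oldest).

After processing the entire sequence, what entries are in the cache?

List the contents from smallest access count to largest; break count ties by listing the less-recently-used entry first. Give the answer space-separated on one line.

Answer: M A X

Derivation:
LFU simulation (capacity=3):
  1. access A: MISS. Cache: [A(c=1)]
  2. access K: MISS. Cache: [A(c=1) K(c=1)]
  3. access R: MISS. Cache: [A(c=1) K(c=1) R(c=1)]
  4. access A: HIT, count now 2. Cache: [K(c=1) R(c=1) A(c=2)]
  5. access A: HIT, count now 3. Cache: [K(c=1) R(c=1) A(c=3)]
  6. access M: MISS, evict K(c=1). Cache: [R(c=1) M(c=1) A(c=3)]
  7. access A: HIT, count now 4. Cache: [R(c=1) M(c=1) A(c=4)]
  8. access Y: MISS, evict R(c=1). Cache: [M(c=1) Y(c=1) A(c=4)]
  9. access E: MISS, evict M(c=1). Cache: [Y(c=1) E(c=1) A(c=4)]
  10. access X: MISS, evict Y(c=1). Cache: [E(c=1) X(c=1) A(c=4)]
  11. access X: HIT, count now 2. Cache: [E(c=1) X(c=2) A(c=4)]
  12. access A: HIT, count now 5. Cache: [E(c=1) X(c=2) A(c=5)]
  13. access Y: MISS, evict E(c=1). Cache: [Y(c=1) X(c=2) A(c=5)]
  14. access X: HIT, count now 3. Cache: [Y(c=1) X(c=3) A(c=5)]
  15. access X: HIT, count now 4. Cache: [Y(c=1) X(c=4) A(c=5)]
  16. access X: HIT, count now 5. Cache: [Y(c=1) A(c=5) X(c=5)]
  17. access Z: MISS, evict Y(c=1). Cache: [Z(c=1) A(c=5) X(c=5)]
  18. access M: MISS, evict Z(c=1). Cache: [M(c=1) A(c=5) X(c=5)]
  19. access X: HIT, count now 6. Cache: [M(c=1) A(c=5) X(c=6)]
  20. access X: HIT, count now 7. Cache: [M(c=1) A(c=5) X(c=7)]
Total: 10 hits, 10 misses, 7 evictions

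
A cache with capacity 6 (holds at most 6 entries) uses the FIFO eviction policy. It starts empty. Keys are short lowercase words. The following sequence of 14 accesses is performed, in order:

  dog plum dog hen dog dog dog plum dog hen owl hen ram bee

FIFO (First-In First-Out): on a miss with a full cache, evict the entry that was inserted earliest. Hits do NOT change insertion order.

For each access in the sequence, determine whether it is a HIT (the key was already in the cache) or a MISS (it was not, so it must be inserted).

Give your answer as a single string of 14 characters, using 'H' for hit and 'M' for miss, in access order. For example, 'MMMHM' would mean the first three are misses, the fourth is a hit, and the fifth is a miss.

Answer: MMHMHHHHHHMHMM

Derivation:
FIFO simulation (capacity=6):
  1. access dog: MISS. Cache (old->new): [dog]
  2. access plum: MISS. Cache (old->new): [dog plum]
  3. access dog: HIT. Cache (old->new): [dog plum]
  4. access hen: MISS. Cache (old->new): [dog plum hen]
  5. access dog: HIT. Cache (old->new): [dog plum hen]
  6. access dog: HIT. Cache (old->new): [dog plum hen]
  7. access dog: HIT. Cache (old->new): [dog plum hen]
  8. access plum: HIT. Cache (old->new): [dog plum hen]
  9. access dog: HIT. Cache (old->new): [dog plum hen]
  10. access hen: HIT. Cache (old->new): [dog plum hen]
  11. access owl: MISS. Cache (old->new): [dog plum hen owl]
  12. access hen: HIT. Cache (old->new): [dog plum hen owl]
  13. access ram: MISS. Cache (old->new): [dog plum hen owl ram]
  14. access bee: MISS. Cache (old->new): [dog plum hen owl ram bee]
Total: 8 hits, 6 misses, 0 evictions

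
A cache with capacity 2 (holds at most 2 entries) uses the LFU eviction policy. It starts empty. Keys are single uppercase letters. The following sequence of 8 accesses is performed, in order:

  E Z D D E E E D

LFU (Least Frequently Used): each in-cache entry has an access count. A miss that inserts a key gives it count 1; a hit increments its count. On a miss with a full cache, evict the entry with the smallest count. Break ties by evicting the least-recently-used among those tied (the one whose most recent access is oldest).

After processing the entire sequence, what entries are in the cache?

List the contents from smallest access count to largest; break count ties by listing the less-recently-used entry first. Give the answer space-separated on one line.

LFU simulation (capacity=2):
  1. access E: MISS. Cache: [E(c=1)]
  2. access Z: MISS. Cache: [E(c=1) Z(c=1)]
  3. access D: MISS, evict E(c=1). Cache: [Z(c=1) D(c=1)]
  4. access D: HIT, count now 2. Cache: [Z(c=1) D(c=2)]
  5. access E: MISS, evict Z(c=1). Cache: [E(c=1) D(c=2)]
  6. access E: HIT, count now 2. Cache: [D(c=2) E(c=2)]
  7. access E: HIT, count now 3. Cache: [D(c=2) E(c=3)]
  8. access D: HIT, count now 3. Cache: [E(c=3) D(c=3)]
Total: 4 hits, 4 misses, 2 evictions

Answer: E D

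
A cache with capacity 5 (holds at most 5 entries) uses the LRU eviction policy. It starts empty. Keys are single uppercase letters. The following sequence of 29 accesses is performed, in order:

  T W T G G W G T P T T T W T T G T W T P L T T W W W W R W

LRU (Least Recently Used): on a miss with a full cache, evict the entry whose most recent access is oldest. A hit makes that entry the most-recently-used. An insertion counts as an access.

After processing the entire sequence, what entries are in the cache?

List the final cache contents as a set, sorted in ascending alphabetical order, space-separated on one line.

Answer: L P R T W

Derivation:
LRU simulation (capacity=5):
  1. access T: MISS. Cache (LRU->MRU): [T]
  2. access W: MISS. Cache (LRU->MRU): [T W]
  3. access T: HIT. Cache (LRU->MRU): [W T]
  4. access G: MISS. Cache (LRU->MRU): [W T G]
  5. access G: HIT. Cache (LRU->MRU): [W T G]
  6. access W: HIT. Cache (LRU->MRU): [T G W]
  7. access G: HIT. Cache (LRU->MRU): [T W G]
  8. access T: HIT. Cache (LRU->MRU): [W G T]
  9. access P: MISS. Cache (LRU->MRU): [W G T P]
  10. access T: HIT. Cache (LRU->MRU): [W G P T]
  11. access T: HIT. Cache (LRU->MRU): [W G P T]
  12. access T: HIT. Cache (LRU->MRU): [W G P T]
  13. access W: HIT. Cache (LRU->MRU): [G P T W]
  14. access T: HIT. Cache (LRU->MRU): [G P W T]
  15. access T: HIT. Cache (LRU->MRU): [G P W T]
  16. access G: HIT. Cache (LRU->MRU): [P W T G]
  17. access T: HIT. Cache (LRU->MRU): [P W G T]
  18. access W: HIT. Cache (LRU->MRU): [P G T W]
  19. access T: HIT. Cache (LRU->MRU): [P G W T]
  20. access P: HIT. Cache (LRU->MRU): [G W T P]
  21. access L: MISS. Cache (LRU->MRU): [G W T P L]
  22. access T: HIT. Cache (LRU->MRU): [G W P L T]
  23. access T: HIT. Cache (LRU->MRU): [G W P L T]
  24. access W: HIT. Cache (LRU->MRU): [G P L T W]
  25. access W: HIT. Cache (LRU->MRU): [G P L T W]
  26. access W: HIT. Cache (LRU->MRU): [G P L T W]
  27. access W: HIT. Cache (LRU->MRU): [G P L T W]
  28. access R: MISS, evict G. Cache (LRU->MRU): [P L T W R]
  29. access W: HIT. Cache (LRU->MRU): [P L T R W]
Total: 23 hits, 6 misses, 1 evictions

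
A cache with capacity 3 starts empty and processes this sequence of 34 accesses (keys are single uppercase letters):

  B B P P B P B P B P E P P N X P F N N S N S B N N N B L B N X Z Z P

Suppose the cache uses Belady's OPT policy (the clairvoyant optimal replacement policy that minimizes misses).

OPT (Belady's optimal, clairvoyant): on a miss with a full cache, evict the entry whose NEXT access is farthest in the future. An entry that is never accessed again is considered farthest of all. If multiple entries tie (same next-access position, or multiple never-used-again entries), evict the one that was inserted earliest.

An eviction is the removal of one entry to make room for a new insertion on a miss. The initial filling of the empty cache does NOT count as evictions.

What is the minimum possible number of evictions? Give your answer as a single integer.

OPT (Belady) simulation (capacity=3):
  1. access B: MISS. Cache: [B]
  2. access B: HIT. Next use of B: step 5. Cache: [B]
  3. access P: MISS. Cache: [B P]
  4. access P: HIT. Next use of P: step 6. Cache: [B P]
  5. access B: HIT. Next use of B: step 7. Cache: [B P]
  6. access P: HIT. Next use of P: step 8. Cache: [B P]
  7. access B: HIT. Next use of B: step 9. Cache: [B P]
  8. access P: HIT. Next use of P: step 10. Cache: [B P]
  9. access B: HIT. Next use of B: step 23. Cache: [B P]
  10. access P: HIT. Next use of P: step 12. Cache: [B P]
  11. access E: MISS. Cache: [B P E]
  12. access P: HIT. Next use of P: step 13. Cache: [B P E]
  13. access P: HIT. Next use of P: step 16. Cache: [B P E]
  14. access N: MISS, evict E (next use: never). Cache: [B P N]
  15. access X: MISS, evict B (next use: step 23). Cache: [P N X]
  16. access P: HIT. Next use of P: step 34. Cache: [P N X]
  17. access F: MISS, evict P (next use: step 34). Cache: [N X F]
  18. access N: HIT. Next use of N: step 19. Cache: [N X F]
  19. access N: HIT. Next use of N: step 21. Cache: [N X F]
  20. access S: MISS, evict F (next use: never). Cache: [N X S]
  21. access N: HIT. Next use of N: step 24. Cache: [N X S]
  22. access S: HIT. Next use of S: never. Cache: [N X S]
  23. access B: MISS, evict S (next use: never). Cache: [N X B]
  24. access N: HIT. Next use of N: step 25. Cache: [N X B]
  25. access N: HIT. Next use of N: step 26. Cache: [N X B]
  26. access N: HIT. Next use of N: step 30. Cache: [N X B]
  27. access B: HIT. Next use of B: step 29. Cache: [N X B]
  28. access L: MISS, evict X (next use: step 31). Cache: [N B L]
  29. access B: HIT. Next use of B: never. Cache: [N B L]
  30. access N: HIT. Next use of N: never. Cache: [N B L]
  31. access X: MISS, evict N (next use: never). Cache: [B L X]
  32. access Z: MISS, evict B (next use: never). Cache: [L X Z]
  33. access Z: HIT. Next use of Z: never. Cache: [L X Z]
  34. access P: MISS, evict L (next use: never). Cache: [X Z P]
Total: 22 hits, 12 misses, 9 evictions

Answer: 9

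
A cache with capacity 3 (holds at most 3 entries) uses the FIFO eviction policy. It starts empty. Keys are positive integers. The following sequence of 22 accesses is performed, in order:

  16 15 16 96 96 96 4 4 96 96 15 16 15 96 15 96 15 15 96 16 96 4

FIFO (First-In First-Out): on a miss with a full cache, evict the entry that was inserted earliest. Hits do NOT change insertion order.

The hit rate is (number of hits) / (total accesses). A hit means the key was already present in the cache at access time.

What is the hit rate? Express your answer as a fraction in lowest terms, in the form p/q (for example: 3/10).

Answer: 7/11

Derivation:
FIFO simulation (capacity=3):
  1. access 16: MISS. Cache (old->new): [16]
  2. access 15: MISS. Cache (old->new): [16 15]
  3. access 16: HIT. Cache (old->new): [16 15]
  4. access 96: MISS. Cache (old->new): [16 15 96]
  5. access 96: HIT. Cache (old->new): [16 15 96]
  6. access 96: HIT. Cache (old->new): [16 15 96]
  7. access 4: MISS, evict 16. Cache (old->new): [15 96 4]
  8. access 4: HIT. Cache (old->new): [15 96 4]
  9. access 96: HIT. Cache (old->new): [15 96 4]
  10. access 96: HIT. Cache (old->new): [15 96 4]
  11. access 15: HIT. Cache (old->new): [15 96 4]
  12. access 16: MISS, evict 15. Cache (old->new): [96 4 16]
  13. access 15: MISS, evict 96. Cache (old->new): [4 16 15]
  14. access 96: MISS, evict 4. Cache (old->new): [16 15 96]
  15. access 15: HIT. Cache (old->new): [16 15 96]
  16. access 96: HIT. Cache (old->new): [16 15 96]
  17. access 15: HIT. Cache (old->new): [16 15 96]
  18. access 15: HIT. Cache (old->new): [16 15 96]
  19. access 96: HIT. Cache (old->new): [16 15 96]
  20. access 16: HIT. Cache (old->new): [16 15 96]
  21. access 96: HIT. Cache (old->new): [16 15 96]
  22. access 4: MISS, evict 16. Cache (old->new): [15 96 4]
Total: 14 hits, 8 misses, 5 evictions

Hit rate = 14/22 = 7/11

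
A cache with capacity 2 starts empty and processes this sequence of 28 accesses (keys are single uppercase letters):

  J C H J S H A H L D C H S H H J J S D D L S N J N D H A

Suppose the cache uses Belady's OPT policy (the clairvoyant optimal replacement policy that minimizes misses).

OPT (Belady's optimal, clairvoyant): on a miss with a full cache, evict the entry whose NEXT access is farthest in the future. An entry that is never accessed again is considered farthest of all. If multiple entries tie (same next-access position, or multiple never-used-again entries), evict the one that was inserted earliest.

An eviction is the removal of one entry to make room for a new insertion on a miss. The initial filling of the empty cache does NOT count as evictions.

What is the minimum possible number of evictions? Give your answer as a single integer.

Answer: 15

Derivation:
OPT (Belady) simulation (capacity=2):
  1. access J: MISS. Cache: [J]
  2. access C: MISS. Cache: [J C]
  3. access H: MISS, evict C (next use: step 11). Cache: [J H]
  4. access J: HIT. Next use of J: step 16. Cache: [J H]
  5. access S: MISS, evict J (next use: step 16). Cache: [H S]
  6. access H: HIT. Next use of H: step 8. Cache: [H S]
  7. access A: MISS, evict S (next use: step 13). Cache: [H A]
  8. access H: HIT. Next use of H: step 12. Cache: [H A]
  9. access L: MISS, evict A (next use: step 28). Cache: [H L]
  10. access D: MISS, evict L (next use: step 21). Cache: [H D]
  11. access C: MISS, evict D (next use: step 19). Cache: [H C]
  12. access H: HIT. Next use of H: step 14. Cache: [H C]
  13. access S: MISS, evict C (next use: never). Cache: [H S]
  14. access H: HIT. Next use of H: step 15. Cache: [H S]
  15. access H: HIT. Next use of H: step 27. Cache: [H S]
  16. access J: MISS, evict H (next use: step 27). Cache: [S J]
  17. access J: HIT. Next use of J: step 24. Cache: [S J]
  18. access S: HIT. Next use of S: step 22. Cache: [S J]
  19. access D: MISS, evict J (next use: step 24). Cache: [S D]
  20. access D: HIT. Next use of D: step 26. Cache: [S D]
  21. access L: MISS, evict D (next use: step 26). Cache: [S L]
  22. access S: HIT. Next use of S: never. Cache: [S L]
  23. access N: MISS, evict S (next use: never). Cache: [L N]
  24. access J: MISS, evict L (next use: never). Cache: [N J]
  25. access N: HIT. Next use of N: never. Cache: [N J]
  26. access D: MISS, evict N (next use: never). Cache: [J D]
  27. access H: MISS, evict J (next use: never). Cache: [D H]
  28. access A: MISS, evict D (next use: never). Cache: [H A]
Total: 11 hits, 17 misses, 15 evictions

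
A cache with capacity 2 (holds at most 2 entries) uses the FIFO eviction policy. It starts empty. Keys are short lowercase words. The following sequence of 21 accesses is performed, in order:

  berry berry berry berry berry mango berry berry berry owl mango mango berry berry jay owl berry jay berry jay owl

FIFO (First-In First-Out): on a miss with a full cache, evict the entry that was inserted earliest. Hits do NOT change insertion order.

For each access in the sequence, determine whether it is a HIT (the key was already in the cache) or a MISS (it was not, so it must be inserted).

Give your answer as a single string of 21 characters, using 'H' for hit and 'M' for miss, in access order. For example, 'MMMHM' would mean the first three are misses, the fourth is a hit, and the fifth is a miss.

FIFO simulation (capacity=2):
  1. access berry: MISS. Cache (old->new): [berry]
  2. access berry: HIT. Cache (old->new): [berry]
  3. access berry: HIT. Cache (old->new): [berry]
  4. access berry: HIT. Cache (old->new): [berry]
  5. access berry: HIT. Cache (old->new): [berry]
  6. access mango: MISS. Cache (old->new): [berry mango]
  7. access berry: HIT. Cache (old->new): [berry mango]
  8. access berry: HIT. Cache (old->new): [berry mango]
  9. access berry: HIT. Cache (old->new): [berry mango]
  10. access owl: MISS, evict berry. Cache (old->new): [mango owl]
  11. access mango: HIT. Cache (old->new): [mango owl]
  12. access mango: HIT. Cache (old->new): [mango owl]
  13. access berry: MISS, evict mango. Cache (old->new): [owl berry]
  14. access berry: HIT. Cache (old->new): [owl berry]
  15. access jay: MISS, evict owl. Cache (old->new): [berry jay]
  16. access owl: MISS, evict berry. Cache (old->new): [jay owl]
  17. access berry: MISS, evict jay. Cache (old->new): [owl berry]
  18. access jay: MISS, evict owl. Cache (old->new): [berry jay]
  19. access berry: HIT. Cache (old->new): [berry jay]
  20. access jay: HIT. Cache (old->new): [berry jay]
  21. access owl: MISS, evict berry. Cache (old->new): [jay owl]
Total: 12 hits, 9 misses, 7 evictions

Answer: MHHHHMHHHMHHMHMMMMHHM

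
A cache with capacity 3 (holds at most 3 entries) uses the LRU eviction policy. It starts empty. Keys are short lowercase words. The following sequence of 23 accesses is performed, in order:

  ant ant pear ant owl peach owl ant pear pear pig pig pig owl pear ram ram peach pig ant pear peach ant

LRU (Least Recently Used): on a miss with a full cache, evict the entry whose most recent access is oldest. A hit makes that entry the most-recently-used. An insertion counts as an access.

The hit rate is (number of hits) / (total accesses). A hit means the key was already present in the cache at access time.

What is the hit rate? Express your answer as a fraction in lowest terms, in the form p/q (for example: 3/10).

Answer: 10/23

Derivation:
LRU simulation (capacity=3):
  1. access ant: MISS. Cache (LRU->MRU): [ant]
  2. access ant: HIT. Cache (LRU->MRU): [ant]
  3. access pear: MISS. Cache (LRU->MRU): [ant pear]
  4. access ant: HIT. Cache (LRU->MRU): [pear ant]
  5. access owl: MISS. Cache (LRU->MRU): [pear ant owl]
  6. access peach: MISS, evict pear. Cache (LRU->MRU): [ant owl peach]
  7. access owl: HIT. Cache (LRU->MRU): [ant peach owl]
  8. access ant: HIT. Cache (LRU->MRU): [peach owl ant]
  9. access pear: MISS, evict peach. Cache (LRU->MRU): [owl ant pear]
  10. access pear: HIT. Cache (LRU->MRU): [owl ant pear]
  11. access pig: MISS, evict owl. Cache (LRU->MRU): [ant pear pig]
  12. access pig: HIT. Cache (LRU->MRU): [ant pear pig]
  13. access pig: HIT. Cache (LRU->MRU): [ant pear pig]
  14. access owl: MISS, evict ant. Cache (LRU->MRU): [pear pig owl]
  15. access pear: HIT. Cache (LRU->MRU): [pig owl pear]
  16. access ram: MISS, evict pig. Cache (LRU->MRU): [owl pear ram]
  17. access ram: HIT. Cache (LRU->MRU): [owl pear ram]
  18. access peach: MISS, evict owl. Cache (LRU->MRU): [pear ram peach]
  19. access pig: MISS, evict pear. Cache (LRU->MRU): [ram peach pig]
  20. access ant: MISS, evict ram. Cache (LRU->MRU): [peach pig ant]
  21. access pear: MISS, evict peach. Cache (LRU->MRU): [pig ant pear]
  22. access peach: MISS, evict pig. Cache (LRU->MRU): [ant pear peach]
  23. access ant: HIT. Cache (LRU->MRU): [pear peach ant]
Total: 10 hits, 13 misses, 10 evictions

Hit rate = 10/23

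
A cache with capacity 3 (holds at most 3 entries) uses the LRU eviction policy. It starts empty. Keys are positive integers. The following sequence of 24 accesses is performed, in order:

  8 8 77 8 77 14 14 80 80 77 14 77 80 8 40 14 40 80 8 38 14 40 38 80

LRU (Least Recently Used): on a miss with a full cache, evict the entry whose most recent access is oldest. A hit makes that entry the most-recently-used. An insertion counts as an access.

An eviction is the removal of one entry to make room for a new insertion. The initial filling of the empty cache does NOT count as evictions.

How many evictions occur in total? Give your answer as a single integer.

Answer: 10

Derivation:
LRU simulation (capacity=3):
  1. access 8: MISS. Cache (LRU->MRU): [8]
  2. access 8: HIT. Cache (LRU->MRU): [8]
  3. access 77: MISS. Cache (LRU->MRU): [8 77]
  4. access 8: HIT. Cache (LRU->MRU): [77 8]
  5. access 77: HIT. Cache (LRU->MRU): [8 77]
  6. access 14: MISS. Cache (LRU->MRU): [8 77 14]
  7. access 14: HIT. Cache (LRU->MRU): [8 77 14]
  8. access 80: MISS, evict 8. Cache (LRU->MRU): [77 14 80]
  9. access 80: HIT. Cache (LRU->MRU): [77 14 80]
  10. access 77: HIT. Cache (LRU->MRU): [14 80 77]
  11. access 14: HIT. Cache (LRU->MRU): [80 77 14]
  12. access 77: HIT. Cache (LRU->MRU): [80 14 77]
  13. access 80: HIT. Cache (LRU->MRU): [14 77 80]
  14. access 8: MISS, evict 14. Cache (LRU->MRU): [77 80 8]
  15. access 40: MISS, evict 77. Cache (LRU->MRU): [80 8 40]
  16. access 14: MISS, evict 80. Cache (LRU->MRU): [8 40 14]
  17. access 40: HIT. Cache (LRU->MRU): [8 14 40]
  18. access 80: MISS, evict 8. Cache (LRU->MRU): [14 40 80]
  19. access 8: MISS, evict 14. Cache (LRU->MRU): [40 80 8]
  20. access 38: MISS, evict 40. Cache (LRU->MRU): [80 8 38]
  21. access 14: MISS, evict 80. Cache (LRU->MRU): [8 38 14]
  22. access 40: MISS, evict 8. Cache (LRU->MRU): [38 14 40]
  23. access 38: HIT. Cache (LRU->MRU): [14 40 38]
  24. access 80: MISS, evict 14. Cache (LRU->MRU): [40 38 80]
Total: 11 hits, 13 misses, 10 evictions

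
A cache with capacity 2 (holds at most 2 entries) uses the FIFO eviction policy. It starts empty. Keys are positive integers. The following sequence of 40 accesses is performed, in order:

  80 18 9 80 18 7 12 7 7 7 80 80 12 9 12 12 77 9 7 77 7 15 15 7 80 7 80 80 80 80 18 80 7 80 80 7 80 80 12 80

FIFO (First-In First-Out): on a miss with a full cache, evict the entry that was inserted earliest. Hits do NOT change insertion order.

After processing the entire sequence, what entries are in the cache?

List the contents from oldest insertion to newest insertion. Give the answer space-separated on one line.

Answer: 80 12

Derivation:
FIFO simulation (capacity=2):
  1. access 80: MISS. Cache (old->new): [80]
  2. access 18: MISS. Cache (old->new): [80 18]
  3. access 9: MISS, evict 80. Cache (old->new): [18 9]
  4. access 80: MISS, evict 18. Cache (old->new): [9 80]
  5. access 18: MISS, evict 9. Cache (old->new): [80 18]
  6. access 7: MISS, evict 80. Cache (old->new): [18 7]
  7. access 12: MISS, evict 18. Cache (old->new): [7 12]
  8. access 7: HIT. Cache (old->new): [7 12]
  9. access 7: HIT. Cache (old->new): [7 12]
  10. access 7: HIT. Cache (old->new): [7 12]
  11. access 80: MISS, evict 7. Cache (old->new): [12 80]
  12. access 80: HIT. Cache (old->new): [12 80]
  13. access 12: HIT. Cache (old->new): [12 80]
  14. access 9: MISS, evict 12. Cache (old->new): [80 9]
  15. access 12: MISS, evict 80. Cache (old->new): [9 12]
  16. access 12: HIT. Cache (old->new): [9 12]
  17. access 77: MISS, evict 9. Cache (old->new): [12 77]
  18. access 9: MISS, evict 12. Cache (old->new): [77 9]
  19. access 7: MISS, evict 77. Cache (old->new): [9 7]
  20. access 77: MISS, evict 9. Cache (old->new): [7 77]
  21. access 7: HIT. Cache (old->new): [7 77]
  22. access 15: MISS, evict 7. Cache (old->new): [77 15]
  23. access 15: HIT. Cache (old->new): [77 15]
  24. access 7: MISS, evict 77. Cache (old->new): [15 7]
  25. access 80: MISS, evict 15. Cache (old->new): [7 80]
  26. access 7: HIT. Cache (old->new): [7 80]
  27. access 80: HIT. Cache (old->new): [7 80]
  28. access 80: HIT. Cache (old->new): [7 80]
  29. access 80: HIT. Cache (old->new): [7 80]
  30. access 80: HIT. Cache (old->new): [7 80]
  31. access 18: MISS, evict 7. Cache (old->new): [80 18]
  32. access 80: HIT. Cache (old->new): [80 18]
  33. access 7: MISS, evict 80. Cache (old->new): [18 7]
  34. access 80: MISS, evict 18. Cache (old->new): [7 80]
  35. access 80: HIT. Cache (old->new): [7 80]
  36. access 7: HIT. Cache (old->new): [7 80]
  37. access 80: HIT. Cache (old->new): [7 80]
  38. access 80: HIT. Cache (old->new): [7 80]
  39. access 12: MISS, evict 7. Cache (old->new): [80 12]
  40. access 80: HIT. Cache (old->new): [80 12]
Total: 19 hits, 21 misses, 19 evictions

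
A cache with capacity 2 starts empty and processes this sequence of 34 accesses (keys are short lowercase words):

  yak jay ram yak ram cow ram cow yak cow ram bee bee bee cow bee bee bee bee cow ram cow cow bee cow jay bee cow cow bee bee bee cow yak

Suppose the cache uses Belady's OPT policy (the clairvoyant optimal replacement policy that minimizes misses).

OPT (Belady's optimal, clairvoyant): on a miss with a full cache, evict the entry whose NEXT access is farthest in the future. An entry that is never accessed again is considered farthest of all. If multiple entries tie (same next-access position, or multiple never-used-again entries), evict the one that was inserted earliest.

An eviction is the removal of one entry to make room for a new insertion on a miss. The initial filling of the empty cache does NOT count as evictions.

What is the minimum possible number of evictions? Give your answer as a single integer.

OPT (Belady) simulation (capacity=2):
  1. access yak: MISS. Cache: [yak]
  2. access jay: MISS. Cache: [yak jay]
  3. access ram: MISS, evict jay (next use: step 26). Cache: [yak ram]
  4. access yak: HIT. Next use of yak: step 9. Cache: [yak ram]
  5. access ram: HIT. Next use of ram: step 7. Cache: [yak ram]
  6. access cow: MISS, evict yak (next use: step 9). Cache: [ram cow]
  7. access ram: HIT. Next use of ram: step 11. Cache: [ram cow]
  8. access cow: HIT. Next use of cow: step 10. Cache: [ram cow]
  9. access yak: MISS, evict ram (next use: step 11). Cache: [cow yak]
  10. access cow: HIT. Next use of cow: step 15. Cache: [cow yak]
  11. access ram: MISS, evict yak (next use: step 34). Cache: [cow ram]
  12. access bee: MISS, evict ram (next use: step 21). Cache: [cow bee]
  13. access bee: HIT. Next use of bee: step 14. Cache: [cow bee]
  14. access bee: HIT. Next use of bee: step 16. Cache: [cow bee]
  15. access cow: HIT. Next use of cow: step 20. Cache: [cow bee]
  16. access bee: HIT. Next use of bee: step 17. Cache: [cow bee]
  17. access bee: HIT. Next use of bee: step 18. Cache: [cow bee]
  18. access bee: HIT. Next use of bee: step 19. Cache: [cow bee]
  19. access bee: HIT. Next use of bee: step 24. Cache: [cow bee]
  20. access cow: HIT. Next use of cow: step 22. Cache: [cow bee]
  21. access ram: MISS, evict bee (next use: step 24). Cache: [cow ram]
  22. access cow: HIT. Next use of cow: step 23. Cache: [cow ram]
  23. access cow: HIT. Next use of cow: step 25. Cache: [cow ram]
  24. access bee: MISS, evict ram (next use: never). Cache: [cow bee]
  25. access cow: HIT. Next use of cow: step 28. Cache: [cow bee]
  26. access jay: MISS, evict cow (next use: step 28). Cache: [bee jay]
  27. access bee: HIT. Next use of bee: step 30. Cache: [bee jay]
  28. access cow: MISS, evict jay (next use: never). Cache: [bee cow]
  29. access cow: HIT. Next use of cow: step 33. Cache: [bee cow]
  30. access bee: HIT. Next use of bee: step 31. Cache: [bee cow]
  31. access bee: HIT. Next use of bee: step 32. Cache: [bee cow]
  32. access bee: HIT. Next use of bee: never. Cache: [bee cow]
  33. access cow: HIT. Next use of cow: never. Cache: [bee cow]
  34. access yak: MISS, evict bee (next use: never). Cache: [cow yak]
Total: 22 hits, 12 misses, 10 evictions

Answer: 10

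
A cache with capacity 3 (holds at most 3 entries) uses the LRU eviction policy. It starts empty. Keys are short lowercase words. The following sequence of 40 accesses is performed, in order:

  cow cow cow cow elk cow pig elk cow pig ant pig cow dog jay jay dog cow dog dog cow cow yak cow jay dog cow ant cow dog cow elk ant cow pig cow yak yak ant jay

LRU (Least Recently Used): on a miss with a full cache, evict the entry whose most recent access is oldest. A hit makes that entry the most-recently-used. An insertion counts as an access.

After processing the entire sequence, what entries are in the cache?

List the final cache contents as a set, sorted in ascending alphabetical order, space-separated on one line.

LRU simulation (capacity=3):
  1. access cow: MISS. Cache (LRU->MRU): [cow]
  2. access cow: HIT. Cache (LRU->MRU): [cow]
  3. access cow: HIT. Cache (LRU->MRU): [cow]
  4. access cow: HIT. Cache (LRU->MRU): [cow]
  5. access elk: MISS. Cache (LRU->MRU): [cow elk]
  6. access cow: HIT. Cache (LRU->MRU): [elk cow]
  7. access pig: MISS. Cache (LRU->MRU): [elk cow pig]
  8. access elk: HIT. Cache (LRU->MRU): [cow pig elk]
  9. access cow: HIT. Cache (LRU->MRU): [pig elk cow]
  10. access pig: HIT. Cache (LRU->MRU): [elk cow pig]
  11. access ant: MISS, evict elk. Cache (LRU->MRU): [cow pig ant]
  12. access pig: HIT. Cache (LRU->MRU): [cow ant pig]
  13. access cow: HIT. Cache (LRU->MRU): [ant pig cow]
  14. access dog: MISS, evict ant. Cache (LRU->MRU): [pig cow dog]
  15. access jay: MISS, evict pig. Cache (LRU->MRU): [cow dog jay]
  16. access jay: HIT. Cache (LRU->MRU): [cow dog jay]
  17. access dog: HIT. Cache (LRU->MRU): [cow jay dog]
  18. access cow: HIT. Cache (LRU->MRU): [jay dog cow]
  19. access dog: HIT. Cache (LRU->MRU): [jay cow dog]
  20. access dog: HIT. Cache (LRU->MRU): [jay cow dog]
  21. access cow: HIT. Cache (LRU->MRU): [jay dog cow]
  22. access cow: HIT. Cache (LRU->MRU): [jay dog cow]
  23. access yak: MISS, evict jay. Cache (LRU->MRU): [dog cow yak]
  24. access cow: HIT. Cache (LRU->MRU): [dog yak cow]
  25. access jay: MISS, evict dog. Cache (LRU->MRU): [yak cow jay]
  26. access dog: MISS, evict yak. Cache (LRU->MRU): [cow jay dog]
  27. access cow: HIT. Cache (LRU->MRU): [jay dog cow]
  28. access ant: MISS, evict jay. Cache (LRU->MRU): [dog cow ant]
  29. access cow: HIT. Cache (LRU->MRU): [dog ant cow]
  30. access dog: HIT. Cache (LRU->MRU): [ant cow dog]
  31. access cow: HIT. Cache (LRU->MRU): [ant dog cow]
  32. access elk: MISS, evict ant. Cache (LRU->MRU): [dog cow elk]
  33. access ant: MISS, evict dog. Cache (LRU->MRU): [cow elk ant]
  34. access cow: HIT. Cache (LRU->MRU): [elk ant cow]
  35. access pig: MISS, evict elk. Cache (LRU->MRU): [ant cow pig]
  36. access cow: HIT. Cache (LRU->MRU): [ant pig cow]
  37. access yak: MISS, evict ant. Cache (LRU->MRU): [pig cow yak]
  38. access yak: HIT. Cache (LRU->MRU): [pig cow yak]
  39. access ant: MISS, evict pig. Cache (LRU->MRU): [cow yak ant]
  40. access jay: MISS, evict cow. Cache (LRU->MRU): [yak ant jay]
Total: 24 hits, 16 misses, 13 evictions

Answer: ant jay yak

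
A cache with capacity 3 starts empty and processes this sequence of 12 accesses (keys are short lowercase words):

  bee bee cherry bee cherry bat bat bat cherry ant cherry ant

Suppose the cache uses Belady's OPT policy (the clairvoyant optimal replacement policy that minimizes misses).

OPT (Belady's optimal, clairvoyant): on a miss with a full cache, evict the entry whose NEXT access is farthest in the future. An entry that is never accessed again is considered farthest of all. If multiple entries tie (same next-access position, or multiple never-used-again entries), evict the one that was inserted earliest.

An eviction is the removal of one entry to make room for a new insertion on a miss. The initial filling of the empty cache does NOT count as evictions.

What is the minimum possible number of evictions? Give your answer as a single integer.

OPT (Belady) simulation (capacity=3):
  1. access bee: MISS. Cache: [bee]
  2. access bee: HIT. Next use of bee: step 4. Cache: [bee]
  3. access cherry: MISS. Cache: [bee cherry]
  4. access bee: HIT. Next use of bee: never. Cache: [bee cherry]
  5. access cherry: HIT. Next use of cherry: step 9. Cache: [bee cherry]
  6. access bat: MISS. Cache: [bee cherry bat]
  7. access bat: HIT. Next use of bat: step 8. Cache: [bee cherry bat]
  8. access bat: HIT. Next use of bat: never. Cache: [bee cherry bat]
  9. access cherry: HIT. Next use of cherry: step 11. Cache: [bee cherry bat]
  10. access ant: MISS, evict bee (next use: never). Cache: [cherry bat ant]
  11. access cherry: HIT. Next use of cherry: never. Cache: [cherry bat ant]
  12. access ant: HIT. Next use of ant: never. Cache: [cherry bat ant]
Total: 8 hits, 4 misses, 1 evictions

Answer: 1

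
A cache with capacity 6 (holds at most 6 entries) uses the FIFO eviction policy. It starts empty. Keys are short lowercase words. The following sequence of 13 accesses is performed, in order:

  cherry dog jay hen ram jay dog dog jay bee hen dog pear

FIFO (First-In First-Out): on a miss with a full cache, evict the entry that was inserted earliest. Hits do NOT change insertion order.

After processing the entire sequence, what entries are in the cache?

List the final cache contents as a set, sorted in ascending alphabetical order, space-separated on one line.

Answer: bee dog hen jay pear ram

Derivation:
FIFO simulation (capacity=6):
  1. access cherry: MISS. Cache (old->new): [cherry]
  2. access dog: MISS. Cache (old->new): [cherry dog]
  3. access jay: MISS. Cache (old->new): [cherry dog jay]
  4. access hen: MISS. Cache (old->new): [cherry dog jay hen]
  5. access ram: MISS. Cache (old->new): [cherry dog jay hen ram]
  6. access jay: HIT. Cache (old->new): [cherry dog jay hen ram]
  7. access dog: HIT. Cache (old->new): [cherry dog jay hen ram]
  8. access dog: HIT. Cache (old->new): [cherry dog jay hen ram]
  9. access jay: HIT. Cache (old->new): [cherry dog jay hen ram]
  10. access bee: MISS. Cache (old->new): [cherry dog jay hen ram bee]
  11. access hen: HIT. Cache (old->new): [cherry dog jay hen ram bee]
  12. access dog: HIT. Cache (old->new): [cherry dog jay hen ram bee]
  13. access pear: MISS, evict cherry. Cache (old->new): [dog jay hen ram bee pear]
Total: 6 hits, 7 misses, 1 evictions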